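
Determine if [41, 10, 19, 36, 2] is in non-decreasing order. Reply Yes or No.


Check consecutive pairs:
  41 <= 10? False
  10 <= 19? True
  19 <= 36? True
  36 <= 2? False
2 consecutive pair(s) are out of order, so the list is not sorted.
Final answer: No


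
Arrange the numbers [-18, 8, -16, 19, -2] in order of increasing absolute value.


Compute absolute values:
  |-18| = 18
  |8| = 8
  |-16| = 16
  |19| = 19
  |-2| = 2
Absolute values in increasing order: 2 < 8 < 16 < 18 < 19
Listing the original numbers in that order gives the answer.
Final answer: [-2, 8, -16, -18, 19]


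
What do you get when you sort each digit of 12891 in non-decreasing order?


The number 12891 has digits: 1, 2, 8, 9, 1
Sorted: 1, 1, 2, 8, 9
Joining the sorted digits gives the result.
Final answer: 11289


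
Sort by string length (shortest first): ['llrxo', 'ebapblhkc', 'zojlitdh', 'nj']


Compute lengths:
  'llrxo' has length 5
  'ebapblhkc' has length 9
  'zojlitdh' has length 8
  'nj' has length 2
Lengths in increasing order: 2 < 5 < 8 < 9
Listing the words in that order gives the answer.
Final answer: ['nj', 'llrxo', 'zojlitdh', 'ebapblhkc']


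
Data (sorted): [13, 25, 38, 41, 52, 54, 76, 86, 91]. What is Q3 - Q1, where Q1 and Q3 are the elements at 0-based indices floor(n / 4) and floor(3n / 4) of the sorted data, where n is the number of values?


The data has n = 9 elements.
Q1 index = floor(9 / 4) = floor(2.25) = 2; Q3 index = floor(3 * 9 / 4) = floor(6.75) = 6
Q1 = element at index 2 = 38
Q3 = element at index 6 = 76
IQR = 76 - 38 = 38
Final answer: 38


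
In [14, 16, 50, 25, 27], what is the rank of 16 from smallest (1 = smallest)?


Sort ascending: [14, 16, 25, 27, 50]
Find 16 in the sorted list.
16 is at position 2 (1-indexed).
Final answer: 2


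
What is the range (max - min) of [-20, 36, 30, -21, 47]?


Maximum value: 47
Minimum value: -21
Range = 47 - (-21) = 68
Final answer: 68


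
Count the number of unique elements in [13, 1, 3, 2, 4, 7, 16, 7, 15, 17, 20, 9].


List all unique values:
Distinct values: [1, 2, 3, 4, 7, 9, 13, 15, 16, 17, 20]
Count = 11
Final answer: 11


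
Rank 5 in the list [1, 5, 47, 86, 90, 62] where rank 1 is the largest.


Sort descending: [90, 86, 62, 47, 5, 1]
Find 5 in the sorted list.
5 is at position 5.
Final answer: 5


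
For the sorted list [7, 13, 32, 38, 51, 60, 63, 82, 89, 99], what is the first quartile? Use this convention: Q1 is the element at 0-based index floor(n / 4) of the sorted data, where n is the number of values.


The list has n = 10 elements.
Q1 index = floor(10 / 4) = floor(2.5) = 2
Counting from index 0 in the sorted data, the element at index 2 is 32.
Final answer: 32


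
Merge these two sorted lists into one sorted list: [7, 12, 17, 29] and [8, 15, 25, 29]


List A: [7, 12, 17, 29]
List B: [8, 15, 25, 29]
Repeatedly compare the front elements and take the smaller:
  7 vs 8 -> take 7
  12 vs 8 -> take 8
  12 vs 15 -> take 12
  17 vs 15 -> take 15
  17 vs 25 -> take 17
  29 vs 25 -> take 25
  29 vs 29 -> take 29
  A is exhausted; append the rest of B: [29]
Final answer: [7, 8, 12, 15, 17, 25, 29, 29]


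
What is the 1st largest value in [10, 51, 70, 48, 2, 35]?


Sort descending: [70, 51, 48, 35, 10, 2]
The 1st element (1-indexed) is at index 0.
Value = 70
Final answer: 70


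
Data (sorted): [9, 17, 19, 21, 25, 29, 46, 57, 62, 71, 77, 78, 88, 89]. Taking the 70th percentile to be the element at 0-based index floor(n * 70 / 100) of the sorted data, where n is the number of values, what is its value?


The dataset has n = 14 elements.
Index = floor(14 * 70 / 100) = floor(980 / 100) = floor(9.8) = 9
Counting from index 0 in the sorted data, the element at index 9 is 71.
Final answer: 71


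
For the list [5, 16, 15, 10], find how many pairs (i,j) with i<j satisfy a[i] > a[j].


For each element, count the later elements that are smaller than it:
  5 (index 0): smaller elements after it = [] -> 0
  16 (index 1): smaller elements after it = [15, 10] -> 2
  15 (index 2): smaller elements after it = [10] -> 1
Total inversions = 0 + 2 + 1 = 3
Final answer: 3


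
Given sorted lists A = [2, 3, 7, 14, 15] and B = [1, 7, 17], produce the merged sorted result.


List A: [2, 3, 7, 14, 15]
List B: [1, 7, 17]
Repeatedly compare the front elements and take the smaller:
  2 vs 1 -> take 1
  2 vs 7 -> take 2
  3 vs 7 -> take 3
  7 vs 7 -> take 7
  14 vs 7 -> take 7
  14 vs 17 -> take 14
  15 vs 17 -> take 15
  A is exhausted; append the rest of B: [17]
Final answer: [1, 2, 3, 7, 7, 14, 15, 17]


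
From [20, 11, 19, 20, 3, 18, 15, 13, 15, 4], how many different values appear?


List all unique values:
Distinct values: [3, 4, 11, 13, 15, 18, 19, 20]
Count = 8
Final answer: 8


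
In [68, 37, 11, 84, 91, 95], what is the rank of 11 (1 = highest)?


Sort descending: [95, 91, 84, 68, 37, 11]
Find 11 in the sorted list.
11 is at position 6.
Final answer: 6


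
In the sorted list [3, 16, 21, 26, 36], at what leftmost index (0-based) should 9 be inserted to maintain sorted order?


List is sorted: [3, 16, 21, 26, 36]
We need the leftmost position where 9 can be inserted, i.e. the first index whose element is >= 9 (or the end of the list if none is).
Binary search with low=0, high=5 (0-based indices):
  low=0, high=5, mid=2: a[2]=21 >= 9, so high = 2
  low=0, high=2, mid=1: a[1]=16 >= 9, so high = 1
  low=0, high=1, mid=0: a[0]=3 < 9, so low = 1
Now low = high = 1, so the insertion index is 1.
Final answer: 1


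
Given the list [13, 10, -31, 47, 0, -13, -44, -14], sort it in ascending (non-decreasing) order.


Original list: [13, 10, -31, 47, 0, -13, -44, -14]
Repeatedly take the smallest remaining element:
  Remaining [13, 10, -31, 47, 0, -13, -44, -14] -> smallest is -44
  Remaining [13, 10, -31, 47, 0, -13, -14] -> smallest is -31
  Remaining [13, 10, 47, 0, -13, -14] -> smallest is -14
  Remaining [13, 10, 47, 0, -13] -> smallest is -13
  Remaining [13, 10, 47, 0] -> smallest is 0
  Remaining [13, 10, 47] -> smallest is 10
  Remaining [13, 47] -> smallest is 13
  Remaining [47] -> smallest is 47
Collecting the picks in order gives the sorted list.
Final answer: [-44, -31, -14, -13, 0, 10, 13, 47]


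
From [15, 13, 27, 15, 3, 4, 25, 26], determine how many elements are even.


Check each element:
  15 is odd
  13 is odd
  27 is odd
  15 is odd
  3 is odd
  4 is even
  25 is odd
  26 is even
Evens: [4, 26]
Count of evens = 2
Final answer: 2


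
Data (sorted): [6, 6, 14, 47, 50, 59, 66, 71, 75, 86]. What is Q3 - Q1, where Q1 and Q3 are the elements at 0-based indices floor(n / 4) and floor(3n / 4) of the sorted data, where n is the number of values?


The data has n = 10 elements.
Q1 index = floor(10 / 4) = floor(2.5) = 2; Q3 index = floor(3 * 10 / 4) = floor(7.5) = 7
Q1 = element at index 2 = 14
Q3 = element at index 7 = 71
IQR = 71 - 14 = 57
Final answer: 57


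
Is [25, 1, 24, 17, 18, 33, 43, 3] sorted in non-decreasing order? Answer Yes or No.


Check consecutive pairs:
  25 <= 1? False
  1 <= 24? True
  24 <= 17? False
  17 <= 18? True
  18 <= 33? True
  33 <= 43? True
  43 <= 3? False
3 consecutive pair(s) are out of order, so the list is not sorted.
Final answer: No


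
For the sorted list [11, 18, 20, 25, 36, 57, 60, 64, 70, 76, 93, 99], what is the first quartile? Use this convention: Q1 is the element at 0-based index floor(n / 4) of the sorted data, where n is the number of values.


The list has n = 12 elements.
Q1 index = floor(12 / 4) = floor(3) = 3
Counting from index 0 in the sorted data, the element at index 3 is 25.
Final answer: 25


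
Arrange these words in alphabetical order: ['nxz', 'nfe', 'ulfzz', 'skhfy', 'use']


Compare strings character by character (the first differing letter decides):
  'nfe' < 'nxz' since 'f' < 'x' at position 2
  'nxz' < 'skhfy' since 'n' < 's' at position 1
  'skhfy' < 'ulfzz' since 's' < 'u' at position 1
  'ulfzz' < 'use' since 'l' < 's' at position 2
Chaining these comparisons gives the alphabetical order.
Final answer: ['nfe', 'nxz', 'skhfy', 'ulfzz', 'use']


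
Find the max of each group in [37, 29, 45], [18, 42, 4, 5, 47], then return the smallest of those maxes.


Find max of each group:
  Group 1: [37, 29, 45] -> max = 45
  Group 2: [18, 42, 4, 5, 47] -> max = 47
Maxes: [45, 47]
Minimum of maxes = 45
Final answer: 45


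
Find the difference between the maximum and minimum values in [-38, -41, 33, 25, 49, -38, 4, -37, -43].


Maximum value: 49
Minimum value: -43
Range = 49 - (-43) = 92
Final answer: 92


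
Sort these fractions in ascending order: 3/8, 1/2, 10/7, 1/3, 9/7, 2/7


Convert to decimal for comparison:
  3/8 = 0.375
  1/2 = 0.5
  10/7 = 1.4286
  1/3 = 0.3333
  9/7 = 1.2857
  2/7 = 0.2857
Decimals in increasing order: 0.2857 < 0.3333 < 0.375 < 0.5 < 1.2857 < 1.4286
Writing each back as its fraction gives the sorted order.
Final answer: 2/7, 1/3, 3/8, 1/2, 9/7, 10/7


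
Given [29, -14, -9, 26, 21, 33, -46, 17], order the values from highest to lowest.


Original list: [29, -14, -9, 26, 21, 33, -46, 17]
Repeatedly take the largest remaining element:
  Remaining [29, -14, -9, 26, 21, 33, -46, 17] -> largest is 33
  Remaining [29, -14, -9, 26, 21, -46, 17] -> largest is 29
  Remaining [-14, -9, 26, 21, -46, 17] -> largest is 26
  Remaining [-14, -9, 21, -46, 17] -> largest is 21
  Remaining [-14, -9, -46, 17] -> largest is 17
  Remaining [-14, -9, -46] -> largest is -9
  Remaining [-14, -46] -> largest is -14
  Remaining [-46] -> largest is -46
Collecting the picks in order gives the descending list.
Final answer: [33, 29, 26, 21, 17, -9, -14, -46]


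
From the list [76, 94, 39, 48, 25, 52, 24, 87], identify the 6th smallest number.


Sort ascending: [24, 25, 39, 48, 52, 76, 87, 94]
The 6th element (1-indexed) is at index 5.
Value = 76
Final answer: 76


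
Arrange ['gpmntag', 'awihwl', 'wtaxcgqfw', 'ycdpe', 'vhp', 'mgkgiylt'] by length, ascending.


Compute lengths:
  'gpmntag' has length 7
  'awihwl' has length 6
  'wtaxcgqfw' has length 9
  'ycdpe' has length 5
  'vhp' has length 3
  'mgkgiylt' has length 8
Lengths in increasing order: 3 < 5 < 6 < 7 < 8 < 9
Listing the words in that order gives the answer.
Final answer: ['vhp', 'ycdpe', 'awihwl', 'gpmntag', 'mgkgiylt', 'wtaxcgqfw']


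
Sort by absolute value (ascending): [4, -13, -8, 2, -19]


Compute absolute values:
  |4| = 4
  |-13| = 13
  |-8| = 8
  |2| = 2
  |-19| = 19
Absolute values in increasing order: 2 < 4 < 8 < 13 < 19
Listing the original numbers in that order gives the answer.
Final answer: [2, 4, -8, -13, -19]


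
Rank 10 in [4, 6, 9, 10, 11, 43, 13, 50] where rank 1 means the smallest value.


Sort ascending: [4, 6, 9, 10, 11, 13, 43, 50]
Find 10 in the sorted list.
10 is at position 4 (1-indexed).
Final answer: 4


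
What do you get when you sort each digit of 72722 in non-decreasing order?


The number 72722 has digits: 7, 2, 7, 2, 2
Sorted: 2, 2, 2, 7, 7
Joining the sorted digits gives the result.
Final answer: 22277


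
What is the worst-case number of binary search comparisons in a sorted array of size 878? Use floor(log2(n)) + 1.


Binary search halves the search space each step.
Maximum comparisons = floor(log2(878)) + 1
log2(878) = 9.7781
floor(log2(878)) = 9, so 9 + 1 = 10
Final answer: 10


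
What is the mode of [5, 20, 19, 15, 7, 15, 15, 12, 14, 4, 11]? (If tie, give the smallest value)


Count the frequency of each value:
  4 appears 1 time(s)
  5 appears 1 time(s)
  7 appears 1 time(s)
  11 appears 1 time(s)
  12 appears 1 time(s)
  14 appears 1 time(s)
  15 appears 3 time(s)
  19 appears 1 time(s)
  20 appears 1 time(s)
Maximum frequency is 3.
Only 15 reaches that frequency, so it is the mode.
Final answer: 15


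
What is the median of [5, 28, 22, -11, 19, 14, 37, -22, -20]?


First, sort the list: [-22, -20, -11, 5, 14, 19, 22, 28, 37]
The list has 9 elements (odd count).
The middle index is 4 (0-based), and the element there is 14.
Final answer: 14


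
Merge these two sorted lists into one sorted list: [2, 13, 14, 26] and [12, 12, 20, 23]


List A: [2, 13, 14, 26]
List B: [12, 12, 20, 23]
Repeatedly compare the front elements and take the smaller:
  2 vs 12 -> take 2
  13 vs 12 -> take 12
  13 vs 12 -> take 12
  13 vs 20 -> take 13
  14 vs 20 -> take 14
  26 vs 20 -> take 20
  26 vs 23 -> take 23
  B is exhausted; append the rest of A: [26]
Final answer: [2, 12, 12, 13, 14, 20, 23, 26]


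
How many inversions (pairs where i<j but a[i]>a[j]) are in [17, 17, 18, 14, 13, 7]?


For each element, count the later elements that are smaller than it:
  17 (index 0): smaller elements after it = [14, 13, 7] -> 3
  17 (index 1): smaller elements after it = [14, 13, 7] -> 3
  18 (index 2): smaller elements after it = [14, 13, 7] -> 3
  14 (index 3): smaller elements after it = [13, 7] -> 2
  13 (index 4): smaller elements after it = [7] -> 1
Total inversions = 3 + 3 + 3 + 2 + 1 = 12
Final answer: 12


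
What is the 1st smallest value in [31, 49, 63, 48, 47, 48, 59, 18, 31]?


Sort ascending: [18, 31, 31, 47, 48, 48, 49, 59, 63]
The 1st element (1-indexed) is at index 0.
Value = 18
Final answer: 18


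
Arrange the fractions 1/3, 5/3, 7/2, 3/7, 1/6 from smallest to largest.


Convert to decimal for comparison:
  1/3 = 0.3333
  5/3 = 1.6667
  7/2 = 3.5
  3/7 = 0.4286
  1/6 = 0.1667
Decimals in increasing order: 0.1667 < 0.3333 < 0.4286 < 1.6667 < 3.5
Writing each back as its fraction gives the sorted order.
Final answer: 1/6, 1/3, 3/7, 5/3, 7/2


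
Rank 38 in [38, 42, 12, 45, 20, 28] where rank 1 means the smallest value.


Sort ascending: [12, 20, 28, 38, 42, 45]
Find 38 in the sorted list.
38 is at position 4 (1-indexed).
Final answer: 4


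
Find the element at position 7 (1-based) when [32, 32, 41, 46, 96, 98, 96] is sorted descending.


Sort descending: [98, 96, 96, 46, 41, 32, 32]
The 7th element (1-indexed) is at index 6.
Value = 32
Final answer: 32


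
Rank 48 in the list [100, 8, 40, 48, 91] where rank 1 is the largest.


Sort descending: [100, 91, 48, 40, 8]
Find 48 in the sorted list.
48 is at position 3.
Final answer: 3


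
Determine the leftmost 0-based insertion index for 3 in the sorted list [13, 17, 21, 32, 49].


List is sorted: [13, 17, 21, 32, 49]
We need the leftmost position where 3 can be inserted, i.e. the first index whose element is >= 3 (or the end of the list if none is).
Binary search with low=0, high=5 (0-based indices):
  low=0, high=5, mid=2: a[2]=21 >= 3, so high = 2
  low=0, high=2, mid=1: a[1]=17 >= 3, so high = 1
  low=0, high=1, mid=0: a[0]=13 >= 3, so high = 0
Now low = high = 0, so the insertion index is 0.
Final answer: 0


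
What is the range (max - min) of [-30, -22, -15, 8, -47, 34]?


Maximum value: 34
Minimum value: -47
Range = 34 - (-47) = 81
Final answer: 81


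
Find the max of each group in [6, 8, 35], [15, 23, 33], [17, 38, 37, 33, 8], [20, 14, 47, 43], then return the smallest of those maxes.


Find max of each group:
  Group 1: [6, 8, 35] -> max = 35
  Group 2: [15, 23, 33] -> max = 33
  Group 3: [17, 38, 37, 33, 8] -> max = 38
  Group 4: [20, 14, 47, 43] -> max = 47
Maxes: [35, 33, 38, 47]
Minimum of maxes = 33
Final answer: 33


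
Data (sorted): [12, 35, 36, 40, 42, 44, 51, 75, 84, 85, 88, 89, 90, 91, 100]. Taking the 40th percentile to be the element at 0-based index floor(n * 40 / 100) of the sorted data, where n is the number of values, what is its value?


The dataset has n = 15 elements.
Index = floor(15 * 40 / 100) = floor(600 / 100) = floor(6) = 6
Counting from index 0 in the sorted data, the element at index 6 is 51.
Final answer: 51


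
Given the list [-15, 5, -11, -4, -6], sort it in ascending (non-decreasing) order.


Original list: [-15, 5, -11, -4, -6]
Repeatedly take the smallest remaining element:
  Remaining [-15, 5, -11, -4, -6] -> smallest is -15
  Remaining [5, -11, -4, -6] -> smallest is -11
  Remaining [5, -4, -6] -> smallest is -6
  Remaining [5, -4] -> smallest is -4
  Remaining [5] -> smallest is 5
Collecting the picks in order gives the sorted list.
Final answer: [-15, -11, -6, -4, 5]


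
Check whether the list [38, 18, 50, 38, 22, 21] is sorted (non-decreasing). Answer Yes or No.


Check consecutive pairs:
  38 <= 18? False
  18 <= 50? True
  50 <= 38? False
  38 <= 22? False
  22 <= 21? False
4 consecutive pair(s) are out of order, so the list is not sorted.
Final answer: No


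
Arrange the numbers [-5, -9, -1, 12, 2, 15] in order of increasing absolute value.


Compute absolute values:
  |-5| = 5
  |-9| = 9
  |-1| = 1
  |12| = 12
  |2| = 2
  |15| = 15
Absolute values in increasing order: 1 < 2 < 5 < 9 < 12 < 15
Listing the original numbers in that order gives the answer.
Final answer: [-1, 2, -5, -9, 12, 15]


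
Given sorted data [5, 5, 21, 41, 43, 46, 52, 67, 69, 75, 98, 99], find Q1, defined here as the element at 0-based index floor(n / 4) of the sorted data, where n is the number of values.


The list has n = 12 elements.
Q1 index = floor(12 / 4) = floor(3) = 3
Counting from index 0 in the sorted data, the element at index 3 is 41.
Final answer: 41


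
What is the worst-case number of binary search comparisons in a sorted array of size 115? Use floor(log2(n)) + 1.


Binary search halves the search space each step.
Maximum comparisons = floor(log2(115)) + 1
log2(115) = 6.8455
floor(log2(115)) = 6, so 6 + 1 = 7
Final answer: 7


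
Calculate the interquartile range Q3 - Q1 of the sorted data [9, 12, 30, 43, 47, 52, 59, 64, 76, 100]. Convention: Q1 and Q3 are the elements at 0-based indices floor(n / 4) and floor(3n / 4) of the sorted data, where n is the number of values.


The data has n = 10 elements.
Q1 index = floor(10 / 4) = floor(2.5) = 2; Q3 index = floor(3 * 10 / 4) = floor(7.5) = 7
Q1 = element at index 2 = 30
Q3 = element at index 7 = 64
IQR = 64 - 30 = 34
Final answer: 34


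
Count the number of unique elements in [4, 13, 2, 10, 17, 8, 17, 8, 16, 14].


List all unique values:
Distinct values: [2, 4, 8, 10, 13, 14, 16, 17]
Count = 8
Final answer: 8


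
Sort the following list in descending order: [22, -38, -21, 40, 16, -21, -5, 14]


Original list: [22, -38, -21, 40, 16, -21, -5, 14]
Repeatedly take the largest remaining element:
  Remaining [22, -38, -21, 40, 16, -21, -5, 14] -> largest is 40
  Remaining [22, -38, -21, 16, -21, -5, 14] -> largest is 22
  Remaining [-38, -21, 16, -21, -5, 14] -> largest is 16
  Remaining [-38, -21, -21, -5, 14] -> largest is 14
  Remaining [-38, -21, -21, -5] -> largest is -5
  Remaining [-38, -21, -21] -> largest is -21
  Remaining [-38, -21] -> largest is -21
  Remaining [-38] -> largest is -38
Collecting the picks in order gives the descending list.
Final answer: [40, 22, 16, 14, -5, -21, -21, -38]


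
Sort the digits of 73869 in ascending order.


The number 73869 has digits: 7, 3, 8, 6, 9
Sorted: 3, 6, 7, 8, 9
Joining the sorted digits gives the result.
Final answer: 36789


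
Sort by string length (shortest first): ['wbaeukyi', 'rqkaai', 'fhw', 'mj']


Compute lengths:
  'wbaeukyi' has length 8
  'rqkaai' has length 6
  'fhw' has length 3
  'mj' has length 2
Lengths in increasing order: 2 < 3 < 6 < 8
Listing the words in that order gives the answer.
Final answer: ['mj', 'fhw', 'rqkaai', 'wbaeukyi']


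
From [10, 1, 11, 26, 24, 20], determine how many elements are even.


Check each element:
  10 is even
  1 is odd
  11 is odd
  26 is even
  24 is even
  20 is even
Evens: [10, 26, 24, 20]
Count of evens = 4
Final answer: 4


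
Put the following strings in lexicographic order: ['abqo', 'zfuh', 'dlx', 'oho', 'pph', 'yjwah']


Compare strings character by character (the first differing letter decides):
  'abqo' < 'dlx' since 'a' < 'd' at position 1
  'dlx' < 'oho' since 'd' < 'o' at position 1
  'oho' < 'pph' since 'o' < 'p' at position 1
  'pph' < 'yjwah' since 'p' < 'y' at position 1
  'yjwah' < 'zfuh' since 'y' < 'z' at position 1
Chaining these comparisons gives the alphabetical order.
Final answer: ['abqo', 'dlx', 'oho', 'pph', 'yjwah', 'zfuh']


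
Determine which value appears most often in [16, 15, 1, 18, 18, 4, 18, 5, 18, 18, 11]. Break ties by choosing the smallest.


Count the frequency of each value:
  1 appears 1 time(s)
  4 appears 1 time(s)
  5 appears 1 time(s)
  11 appears 1 time(s)
  15 appears 1 time(s)
  16 appears 1 time(s)
  18 appears 5 time(s)
Maximum frequency is 5.
Only 18 reaches that frequency, so it is the mode.
Final answer: 18


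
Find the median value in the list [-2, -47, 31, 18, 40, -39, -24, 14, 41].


First, sort the list: [-47, -39, -24, -2, 14, 18, 31, 40, 41]
The list has 9 elements (odd count).
The middle index is 4 (0-based), and the element there is 14.
Final answer: 14


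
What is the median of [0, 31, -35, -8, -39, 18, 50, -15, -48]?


First, sort the list: [-48, -39, -35, -15, -8, 0, 18, 31, 50]
The list has 9 elements (odd count).
The middle index is 4 (0-based), and the element there is -8.
Final answer: -8


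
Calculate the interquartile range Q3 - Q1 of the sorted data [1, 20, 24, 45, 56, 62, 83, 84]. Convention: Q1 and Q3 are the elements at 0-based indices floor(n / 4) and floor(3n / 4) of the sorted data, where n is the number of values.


The data has n = 8 elements.
Q1 index = floor(8 / 4) = floor(2) = 2; Q3 index = floor(3 * 8 / 4) = floor(6) = 6
Q1 = element at index 2 = 24
Q3 = element at index 6 = 83
IQR = 83 - 24 = 59
Final answer: 59


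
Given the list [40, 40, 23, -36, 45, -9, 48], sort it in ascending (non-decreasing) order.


Original list: [40, 40, 23, -36, 45, -9, 48]
Repeatedly take the smallest remaining element:
  Remaining [40, 40, 23, -36, 45, -9, 48] -> smallest is -36
  Remaining [40, 40, 23, 45, -9, 48] -> smallest is -9
  Remaining [40, 40, 23, 45, 48] -> smallest is 23
  Remaining [40, 40, 45, 48] -> smallest is 40
  Remaining [40, 45, 48] -> smallest is 40
  Remaining [45, 48] -> smallest is 45
  Remaining [48] -> smallest is 48
Collecting the picks in order gives the sorted list.
Final answer: [-36, -9, 23, 40, 40, 45, 48]


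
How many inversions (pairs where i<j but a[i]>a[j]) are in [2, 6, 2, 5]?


For each element, count the later elements that are smaller than it:
  2 (index 0): smaller elements after it = [] -> 0
  6 (index 1): smaller elements after it = [2, 5] -> 2
  2 (index 2): smaller elements after it = [] -> 0
Total inversions = 0 + 2 + 0 = 2
Final answer: 2


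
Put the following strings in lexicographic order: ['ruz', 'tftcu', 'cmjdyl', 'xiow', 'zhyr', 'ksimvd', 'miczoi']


Compare strings character by character (the first differing letter decides):
  'cmjdyl' < 'ksimvd' since 'c' < 'k' at position 1
  'ksimvd' < 'miczoi' since 'k' < 'm' at position 1
  'miczoi' < 'ruz' since 'm' < 'r' at position 1
  'ruz' < 'tftcu' since 'r' < 't' at position 1
  'tftcu' < 'xiow' since 't' < 'x' at position 1
  'xiow' < 'zhyr' since 'x' < 'z' at position 1
Chaining these comparisons gives the alphabetical order.
Final answer: ['cmjdyl', 'ksimvd', 'miczoi', 'ruz', 'tftcu', 'xiow', 'zhyr']


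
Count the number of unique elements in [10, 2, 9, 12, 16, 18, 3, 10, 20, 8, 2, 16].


List all unique values:
Distinct values: [2, 3, 8, 9, 10, 12, 16, 18, 20]
Count = 9
Final answer: 9


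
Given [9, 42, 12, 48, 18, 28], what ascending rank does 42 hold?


Sort ascending: [9, 12, 18, 28, 42, 48]
Find 42 in the sorted list.
42 is at position 5 (1-indexed).
Final answer: 5


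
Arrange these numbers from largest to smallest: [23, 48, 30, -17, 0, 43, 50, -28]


Original list: [23, 48, 30, -17, 0, 43, 50, -28]
Repeatedly take the largest remaining element:
  Remaining [23, 48, 30, -17, 0, 43, 50, -28] -> largest is 50
  Remaining [23, 48, 30, -17, 0, 43, -28] -> largest is 48
  Remaining [23, 30, -17, 0, 43, -28] -> largest is 43
  Remaining [23, 30, -17, 0, -28] -> largest is 30
  Remaining [23, -17, 0, -28] -> largest is 23
  Remaining [-17, 0, -28] -> largest is 0
  Remaining [-17, -28] -> largest is -17
  Remaining [-28] -> largest is -28
Collecting the picks in order gives the descending list.
Final answer: [50, 48, 43, 30, 23, 0, -17, -28]


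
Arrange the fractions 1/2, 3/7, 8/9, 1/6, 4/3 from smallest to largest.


Convert to decimal for comparison:
  1/2 = 0.5
  3/7 = 0.4286
  8/9 = 0.8889
  1/6 = 0.1667
  4/3 = 1.3333
Decimals in increasing order: 0.1667 < 0.4286 < 0.5 < 0.8889 < 1.3333
Writing each back as its fraction gives the sorted order.
Final answer: 1/6, 3/7, 1/2, 8/9, 4/3


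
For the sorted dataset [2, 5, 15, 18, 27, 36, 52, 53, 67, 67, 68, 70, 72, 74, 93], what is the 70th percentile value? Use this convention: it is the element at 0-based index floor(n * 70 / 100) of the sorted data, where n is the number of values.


The dataset has n = 15 elements.
Index = floor(15 * 70 / 100) = floor(1050 / 100) = floor(10.5) = 10
Counting from index 0 in the sorted data, the element at index 10 is 68.
Final answer: 68


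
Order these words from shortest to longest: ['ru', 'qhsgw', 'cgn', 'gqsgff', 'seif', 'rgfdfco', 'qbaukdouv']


Compute lengths:
  'ru' has length 2
  'qhsgw' has length 5
  'cgn' has length 3
  'gqsgff' has length 6
  'seif' has length 4
  'rgfdfco' has length 7
  'qbaukdouv' has length 9
Lengths in increasing order: 2 < 3 < 4 < 5 < 6 < 7 < 9
Listing the words in that order gives the answer.
Final answer: ['ru', 'cgn', 'seif', 'qhsgw', 'gqsgff', 'rgfdfco', 'qbaukdouv']


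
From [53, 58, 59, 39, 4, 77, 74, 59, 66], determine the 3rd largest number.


Sort descending: [77, 74, 66, 59, 59, 58, 53, 39, 4]
The 3rd element (1-indexed) is at index 2.
Value = 66
Final answer: 66


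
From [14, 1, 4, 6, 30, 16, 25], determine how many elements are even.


Check each element:
  14 is even
  1 is odd
  4 is even
  6 is even
  30 is even
  16 is even
  25 is odd
Evens: [14, 4, 6, 30, 16]
Count of evens = 5
Final answer: 5


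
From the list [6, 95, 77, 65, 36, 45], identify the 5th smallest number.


Sort ascending: [6, 36, 45, 65, 77, 95]
The 5th element (1-indexed) is at index 4.
Value = 77
Final answer: 77


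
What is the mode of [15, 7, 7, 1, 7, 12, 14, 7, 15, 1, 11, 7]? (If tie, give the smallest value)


Count the frequency of each value:
  1 appears 2 time(s)
  7 appears 5 time(s)
  11 appears 1 time(s)
  12 appears 1 time(s)
  14 appears 1 time(s)
  15 appears 2 time(s)
Maximum frequency is 5.
Only 7 reaches that frequency, so it is the mode.
Final answer: 7


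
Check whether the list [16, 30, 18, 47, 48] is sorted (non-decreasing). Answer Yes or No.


Check consecutive pairs:
  16 <= 30? True
  30 <= 18? False
  18 <= 47? True
  47 <= 48? True
1 consecutive pair(s) are out of order, so the list is not sorted.
Final answer: No


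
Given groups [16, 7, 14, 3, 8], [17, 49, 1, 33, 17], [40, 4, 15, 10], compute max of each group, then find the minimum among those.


Find max of each group:
  Group 1: [16, 7, 14, 3, 8] -> max = 16
  Group 2: [17, 49, 1, 33, 17] -> max = 49
  Group 3: [40, 4, 15, 10] -> max = 40
Maxes: [16, 49, 40]
Minimum of maxes = 16
Final answer: 16


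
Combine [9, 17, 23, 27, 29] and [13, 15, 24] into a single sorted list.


List A: [9, 17, 23, 27, 29]
List B: [13, 15, 24]
Repeatedly compare the front elements and take the smaller:
  9 vs 13 -> take 9
  17 vs 13 -> take 13
  17 vs 15 -> take 15
  17 vs 24 -> take 17
  23 vs 24 -> take 23
  27 vs 24 -> take 24
  B is exhausted; append the rest of A: [27, 29]
Final answer: [9, 13, 15, 17, 23, 24, 27, 29]


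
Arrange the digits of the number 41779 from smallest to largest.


The number 41779 has digits: 4, 1, 7, 7, 9
Sorted: 1, 4, 7, 7, 9
Joining the sorted digits gives the result.
Final answer: 14779


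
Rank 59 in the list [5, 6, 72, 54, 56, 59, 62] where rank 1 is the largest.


Sort descending: [72, 62, 59, 56, 54, 6, 5]
Find 59 in the sorted list.
59 is at position 3.
Final answer: 3


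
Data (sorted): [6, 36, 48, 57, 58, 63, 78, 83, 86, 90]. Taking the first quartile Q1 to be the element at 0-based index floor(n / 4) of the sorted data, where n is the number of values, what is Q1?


The list has n = 10 elements.
Q1 index = floor(10 / 4) = floor(2.5) = 2
Counting from index 0 in the sorted data, the element at index 2 is 48.
Final answer: 48


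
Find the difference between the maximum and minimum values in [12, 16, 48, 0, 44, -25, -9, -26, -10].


Maximum value: 48
Minimum value: -26
Range = 48 - (-26) = 74
Final answer: 74


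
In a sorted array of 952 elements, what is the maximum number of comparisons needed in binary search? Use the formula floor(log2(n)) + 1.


Binary search halves the search space each step.
Maximum comparisons = floor(log2(952)) + 1
log2(952) = 9.8948
floor(log2(952)) = 9, so 9 + 1 = 10
Final answer: 10


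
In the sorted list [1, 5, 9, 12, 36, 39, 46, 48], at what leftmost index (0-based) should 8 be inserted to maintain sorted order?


List is sorted: [1, 5, 9, 12, 36, 39, 46, 48]
We need the leftmost position where 8 can be inserted, i.e. the first index whose element is >= 8 (or the end of the list if none is).
Binary search with low=0, high=8 (0-based indices):
  low=0, high=8, mid=4: a[4]=36 >= 8, so high = 4
  low=0, high=4, mid=2: a[2]=9 >= 8, so high = 2
  low=0, high=2, mid=1: a[1]=5 < 8, so low = 2
Now low = high = 2, so the insertion index is 2.
Final answer: 2


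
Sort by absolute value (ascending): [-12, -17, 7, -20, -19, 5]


Compute absolute values:
  |-12| = 12
  |-17| = 17
  |7| = 7
  |-20| = 20
  |-19| = 19
  |5| = 5
Absolute values in increasing order: 5 < 7 < 12 < 17 < 19 < 20
Listing the original numbers in that order gives the answer.
Final answer: [5, 7, -12, -17, -19, -20]


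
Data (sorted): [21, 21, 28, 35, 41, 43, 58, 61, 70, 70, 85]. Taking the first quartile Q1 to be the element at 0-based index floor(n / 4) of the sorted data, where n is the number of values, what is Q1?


The list has n = 11 elements.
Q1 index = floor(11 / 4) = floor(2.75) = 2
Counting from index 0 in the sorted data, the element at index 2 is 28.
Final answer: 28


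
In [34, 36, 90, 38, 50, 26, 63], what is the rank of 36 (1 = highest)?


Sort descending: [90, 63, 50, 38, 36, 34, 26]
Find 36 in the sorted list.
36 is at position 5.
Final answer: 5


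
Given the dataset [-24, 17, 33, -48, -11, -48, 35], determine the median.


First, sort the list: [-48, -48, -24, -11, 17, 33, 35]
The list has 7 elements (odd count).
The middle index is 3 (0-based), and the element there is -11.
Final answer: -11


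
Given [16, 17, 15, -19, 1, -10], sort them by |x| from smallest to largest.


Compute absolute values:
  |16| = 16
  |17| = 17
  |15| = 15
  |-19| = 19
  |1| = 1
  |-10| = 10
Absolute values in increasing order: 1 < 10 < 15 < 16 < 17 < 19
Listing the original numbers in that order gives the answer.
Final answer: [1, -10, 15, 16, 17, -19]


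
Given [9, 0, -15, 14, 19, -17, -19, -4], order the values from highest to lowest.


Original list: [9, 0, -15, 14, 19, -17, -19, -4]
Repeatedly take the largest remaining element:
  Remaining [9, 0, -15, 14, 19, -17, -19, -4] -> largest is 19
  Remaining [9, 0, -15, 14, -17, -19, -4] -> largest is 14
  Remaining [9, 0, -15, -17, -19, -4] -> largest is 9
  Remaining [0, -15, -17, -19, -4] -> largest is 0
  Remaining [-15, -17, -19, -4] -> largest is -4
  Remaining [-15, -17, -19] -> largest is -15
  Remaining [-17, -19] -> largest is -17
  Remaining [-19] -> largest is -19
Collecting the picks in order gives the descending list.
Final answer: [19, 14, 9, 0, -4, -15, -17, -19]


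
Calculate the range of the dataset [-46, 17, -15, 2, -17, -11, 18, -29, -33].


Maximum value: 18
Minimum value: -46
Range = 18 - (-46) = 64
Final answer: 64


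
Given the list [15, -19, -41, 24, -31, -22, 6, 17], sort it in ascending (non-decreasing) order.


Original list: [15, -19, -41, 24, -31, -22, 6, 17]
Repeatedly take the smallest remaining element:
  Remaining [15, -19, -41, 24, -31, -22, 6, 17] -> smallest is -41
  Remaining [15, -19, 24, -31, -22, 6, 17] -> smallest is -31
  Remaining [15, -19, 24, -22, 6, 17] -> smallest is -22
  Remaining [15, -19, 24, 6, 17] -> smallest is -19
  Remaining [15, 24, 6, 17] -> smallest is 6
  Remaining [15, 24, 17] -> smallest is 15
  Remaining [24, 17] -> smallest is 17
  Remaining [24] -> smallest is 24
Collecting the picks in order gives the sorted list.
Final answer: [-41, -31, -22, -19, 6, 15, 17, 24]


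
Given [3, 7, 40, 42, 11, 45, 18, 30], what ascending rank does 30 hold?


Sort ascending: [3, 7, 11, 18, 30, 40, 42, 45]
Find 30 in the sorted list.
30 is at position 5 (1-indexed).
Final answer: 5


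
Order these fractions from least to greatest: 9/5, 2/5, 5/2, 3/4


Convert to decimal for comparison:
  9/5 = 1.8
  2/5 = 0.4
  5/2 = 2.5
  3/4 = 0.75
Decimals in increasing order: 0.4 < 0.75 < 1.8 < 2.5
Writing each back as its fraction gives the sorted order.
Final answer: 2/5, 3/4, 9/5, 5/2


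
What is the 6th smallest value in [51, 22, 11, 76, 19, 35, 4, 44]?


Sort ascending: [4, 11, 19, 22, 35, 44, 51, 76]
The 6th element (1-indexed) is at index 5.
Value = 44
Final answer: 44


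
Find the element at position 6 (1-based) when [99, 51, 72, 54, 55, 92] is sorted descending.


Sort descending: [99, 92, 72, 55, 54, 51]
The 6th element (1-indexed) is at index 5.
Value = 51
Final answer: 51


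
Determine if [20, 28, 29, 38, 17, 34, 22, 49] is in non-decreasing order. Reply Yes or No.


Check consecutive pairs:
  20 <= 28? True
  28 <= 29? True
  29 <= 38? True
  38 <= 17? False
  17 <= 34? True
  34 <= 22? False
  22 <= 49? True
2 consecutive pair(s) are out of order, so the list is not sorted.
Final answer: No


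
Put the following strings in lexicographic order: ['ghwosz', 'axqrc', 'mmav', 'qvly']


Compare strings character by character (the first differing letter decides):
  'axqrc' < 'ghwosz' since 'a' < 'g' at position 1
  'ghwosz' < 'mmav' since 'g' < 'm' at position 1
  'mmav' < 'qvly' since 'm' < 'q' at position 1
Chaining these comparisons gives the alphabetical order.
Final answer: ['axqrc', 'ghwosz', 'mmav', 'qvly']


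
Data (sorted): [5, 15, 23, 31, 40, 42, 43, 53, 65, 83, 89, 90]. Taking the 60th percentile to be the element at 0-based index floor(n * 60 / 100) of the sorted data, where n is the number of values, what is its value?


The dataset has n = 12 elements.
Index = floor(12 * 60 / 100) = floor(720 / 100) = floor(7.2) = 7
Counting from index 0 in the sorted data, the element at index 7 is 53.
Final answer: 53


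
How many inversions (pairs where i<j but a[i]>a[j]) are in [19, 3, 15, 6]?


For each element, count the later elements that are smaller than it:
  19 (index 0): smaller elements after it = [3, 15, 6] -> 3
  3 (index 1): smaller elements after it = [] -> 0
  15 (index 2): smaller elements after it = [6] -> 1
Total inversions = 3 + 0 + 1 = 4
Final answer: 4


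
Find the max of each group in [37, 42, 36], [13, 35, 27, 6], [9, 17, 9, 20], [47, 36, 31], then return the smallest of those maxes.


Find max of each group:
  Group 1: [37, 42, 36] -> max = 42
  Group 2: [13, 35, 27, 6] -> max = 35
  Group 3: [9, 17, 9, 20] -> max = 20
  Group 4: [47, 36, 31] -> max = 47
Maxes: [42, 35, 20, 47]
Minimum of maxes = 20
Final answer: 20


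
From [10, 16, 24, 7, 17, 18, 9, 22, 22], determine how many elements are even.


Check each element:
  10 is even
  16 is even
  24 is even
  7 is odd
  17 is odd
  18 is even
  9 is odd
  22 is even
  22 is even
Evens: [10, 16, 24, 18, 22, 22]
Count of evens = 6
Final answer: 6


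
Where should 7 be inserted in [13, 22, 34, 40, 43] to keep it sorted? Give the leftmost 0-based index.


List is sorted: [13, 22, 34, 40, 43]
We need the leftmost position where 7 can be inserted, i.e. the first index whose element is >= 7 (or the end of the list if none is).
Binary search with low=0, high=5 (0-based indices):
  low=0, high=5, mid=2: a[2]=34 >= 7, so high = 2
  low=0, high=2, mid=1: a[1]=22 >= 7, so high = 1
  low=0, high=1, mid=0: a[0]=13 >= 7, so high = 0
Now low = high = 0, so the insertion index is 0.
Final answer: 0


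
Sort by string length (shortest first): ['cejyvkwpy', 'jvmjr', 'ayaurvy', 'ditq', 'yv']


Compute lengths:
  'cejyvkwpy' has length 9
  'jvmjr' has length 5
  'ayaurvy' has length 7
  'ditq' has length 4
  'yv' has length 2
Lengths in increasing order: 2 < 4 < 5 < 7 < 9
Listing the words in that order gives the answer.
Final answer: ['yv', 'ditq', 'jvmjr', 'ayaurvy', 'cejyvkwpy']


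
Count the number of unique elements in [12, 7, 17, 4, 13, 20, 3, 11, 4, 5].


List all unique values:
Distinct values: [3, 4, 5, 7, 11, 12, 13, 17, 20]
Count = 9
Final answer: 9


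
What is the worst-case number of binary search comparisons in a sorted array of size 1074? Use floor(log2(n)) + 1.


Binary search halves the search space each step.
Maximum comparisons = floor(log2(1074)) + 1
log2(1074) = 10.0688
floor(log2(1074)) = 10, so 10 + 1 = 11
Final answer: 11


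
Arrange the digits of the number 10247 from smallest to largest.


The number 10247 has digits: 1, 0, 2, 4, 7
Sorted: 0, 1, 2, 4, 7
Joining the sorted digits gives the result.
Final answer: 01247


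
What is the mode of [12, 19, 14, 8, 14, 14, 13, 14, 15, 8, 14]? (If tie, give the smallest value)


Count the frequency of each value:
  8 appears 2 time(s)
  12 appears 1 time(s)
  13 appears 1 time(s)
  14 appears 5 time(s)
  15 appears 1 time(s)
  19 appears 1 time(s)
Maximum frequency is 5.
Only 14 reaches that frequency, so it is the mode.
Final answer: 14


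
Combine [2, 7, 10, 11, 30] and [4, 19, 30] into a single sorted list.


List A: [2, 7, 10, 11, 30]
List B: [4, 19, 30]
Repeatedly compare the front elements and take the smaller:
  2 vs 4 -> take 2
  7 vs 4 -> take 4
  7 vs 19 -> take 7
  10 vs 19 -> take 10
  11 vs 19 -> take 11
  30 vs 19 -> take 19
  30 vs 30 -> take 30
  A is exhausted; append the rest of B: [30]
Final answer: [2, 4, 7, 10, 11, 19, 30, 30]


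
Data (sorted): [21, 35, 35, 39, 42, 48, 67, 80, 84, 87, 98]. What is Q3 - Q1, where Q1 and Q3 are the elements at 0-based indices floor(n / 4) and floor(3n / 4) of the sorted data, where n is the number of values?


The data has n = 11 elements.
Q1 index = floor(11 / 4) = floor(2.75) = 2; Q3 index = floor(3 * 11 / 4) = floor(8.25) = 8
Q1 = element at index 2 = 35
Q3 = element at index 8 = 84
IQR = 84 - 35 = 49
Final answer: 49


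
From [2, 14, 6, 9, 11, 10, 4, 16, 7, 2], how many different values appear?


List all unique values:
Distinct values: [2, 4, 6, 7, 9, 10, 11, 14, 16]
Count = 9
Final answer: 9


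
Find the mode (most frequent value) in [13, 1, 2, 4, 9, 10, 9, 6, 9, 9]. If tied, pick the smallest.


Count the frequency of each value:
  1 appears 1 time(s)
  2 appears 1 time(s)
  4 appears 1 time(s)
  6 appears 1 time(s)
  9 appears 4 time(s)
  10 appears 1 time(s)
  13 appears 1 time(s)
Maximum frequency is 4.
Only 9 reaches that frequency, so it is the mode.
Final answer: 9


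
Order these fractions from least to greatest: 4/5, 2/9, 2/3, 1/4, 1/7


Convert to decimal for comparison:
  4/5 = 0.8
  2/9 = 0.2222
  2/3 = 0.6667
  1/4 = 0.25
  1/7 = 0.1429
Decimals in increasing order: 0.1429 < 0.2222 < 0.25 < 0.6667 < 0.8
Writing each back as its fraction gives the sorted order.
Final answer: 1/7, 2/9, 1/4, 2/3, 4/5


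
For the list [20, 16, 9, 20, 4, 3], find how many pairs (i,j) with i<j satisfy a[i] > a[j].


For each element, count the later elements that are smaller than it:
  20 (index 0): smaller elements after it = [16, 9, 4, 3] -> 4
  16 (index 1): smaller elements after it = [9, 4, 3] -> 3
  9 (index 2): smaller elements after it = [4, 3] -> 2
  20 (index 3): smaller elements after it = [4, 3] -> 2
  4 (index 4): smaller elements after it = [3] -> 1
Total inversions = 4 + 3 + 2 + 2 + 1 = 12
Final answer: 12
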